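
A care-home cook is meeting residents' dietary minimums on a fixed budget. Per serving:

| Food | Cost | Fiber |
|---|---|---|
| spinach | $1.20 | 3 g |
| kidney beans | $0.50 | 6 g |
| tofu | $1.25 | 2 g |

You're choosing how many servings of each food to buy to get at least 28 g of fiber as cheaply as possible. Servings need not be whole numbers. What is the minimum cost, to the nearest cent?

$2.33

Cost per g of fiber: kidney beans $0.0833, spinach $0.4000, tofu $0.6250.
With no serving limits, use only kidney beans: 28 g / 6 g = 4.667 servings × $0.50 = $2.33.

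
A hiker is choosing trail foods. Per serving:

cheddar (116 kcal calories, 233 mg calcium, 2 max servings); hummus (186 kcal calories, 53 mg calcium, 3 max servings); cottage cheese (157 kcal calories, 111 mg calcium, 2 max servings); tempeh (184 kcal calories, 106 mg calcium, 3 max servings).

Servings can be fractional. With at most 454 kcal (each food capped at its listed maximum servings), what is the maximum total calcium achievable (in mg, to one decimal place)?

623.0 mg

Calcium per kcal: cheddar 2.009, cottage cheese 0.707, tempeh 0.5761, hummus 0.2849.
Take 2 servings of cheddar: uses 232 kcal, +466.0 mg calcium (running total 466.0 mg).
Take 1.414 servings of cottage cheese: uses 222 kcal, +157.0 mg calcium (running total 623.0 mg).
Filling greedily by calcium-per-kcal is optimal for one linear limit, giving 623.0 mg.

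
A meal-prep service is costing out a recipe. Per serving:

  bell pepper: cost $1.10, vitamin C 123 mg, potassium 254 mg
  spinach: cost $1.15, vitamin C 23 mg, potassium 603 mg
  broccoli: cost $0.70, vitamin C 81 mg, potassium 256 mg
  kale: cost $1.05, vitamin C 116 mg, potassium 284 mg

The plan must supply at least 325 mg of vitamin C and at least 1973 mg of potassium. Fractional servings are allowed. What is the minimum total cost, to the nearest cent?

Minimising a linear cost over {vitamin C ≥ 325, potassium ≥ 1973, servings ≥ 0} — the optimum is at a vertex, using one or two foods.
bell pepper only: max(325/123, 1973/254) = 7.768 servings → $8.54.
spinach only: max(325/23, 1973/603) = 14.13 servings → $16.25.
broccoli only: max(325/81, 1973/256) = 7.707 servings → $5.39.
kale only: max(325/116, 1973/284) = 6.947 servings → $7.29.
bell pepper + spinach with both tight: 2.204 servings and 2.344 servings → $5.12.
bell pepper + broccoli with both targets exact would need a negative amount; discard.
bell pepper + kale with both targets exact would need a negative amount; discard.
spinach + broccoli with both tight: 1.784 servings and 3.506 servings → $4.51.
spinach + kale with both tight: 2.154 servings and 2.375 servings → $4.97.
broccoli + kale with both targets exact would need a negative amount; discard.
Cheapest feasible corner: $4.51.

$4.51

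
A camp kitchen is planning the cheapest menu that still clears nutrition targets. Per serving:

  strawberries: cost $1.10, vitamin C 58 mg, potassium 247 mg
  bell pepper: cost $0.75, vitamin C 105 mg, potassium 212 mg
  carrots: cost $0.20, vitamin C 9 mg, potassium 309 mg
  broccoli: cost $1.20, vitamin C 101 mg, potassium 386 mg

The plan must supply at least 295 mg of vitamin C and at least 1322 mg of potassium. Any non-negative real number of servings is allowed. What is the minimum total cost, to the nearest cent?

Minimising a linear cost over {vitamin C ≥ 295, potassium ≥ 1322, servings ≥ 0} — the optimum is at a vertex, using one or two foods.
strawberries only: max(295/58, 1322/247) = 5.352 servings → $5.89.
bell pepper only: max(295/105, 1322/212) = 6.236 servings → $4.68.
carrots only: max(295/9, 1322/309) = 32.78 servings → $6.56.
broccoli only: max(295/101, 1322/386) = 3.425 servings → $4.11.
strawberries + bell pepper with both targets exact would need a negative amount; discard.
strawberries + carrots with both tight: 5.049 servings and 0.2428 servings → $5.60.
strawberries + broccoli: the both-tight solution has a negative serving — not a feasible corner.
bell pepper + carrots with both tight: 2.595 servings and 2.498 servings → $2.45.
bell pepper + broccoli with both targets exact would need a negative amount; discard.
carrots + broccoli with both tight: 0.7086 servings and 2.858 servings → $3.57.
Cheapest feasible corner: $2.45.

$2.45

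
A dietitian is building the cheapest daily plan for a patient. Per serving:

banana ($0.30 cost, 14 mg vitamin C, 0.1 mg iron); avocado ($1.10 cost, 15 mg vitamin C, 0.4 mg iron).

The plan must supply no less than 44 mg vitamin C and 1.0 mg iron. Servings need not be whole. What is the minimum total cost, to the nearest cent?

$2.77

For a min-cost LP with two ≥-constraints, a basic feasible solution has at most two positive variables.
banana only: max(44/14, 1.0/0.1) = 10 servings → $3.00.
avocado only: max(44/15, 1.0/0.4) = 2.933 servings → $3.23.
banana + avocado with both tight: 0.6341 servings and 2.341 servings → $2.77.
The minimum over all feasible corners is $2.77.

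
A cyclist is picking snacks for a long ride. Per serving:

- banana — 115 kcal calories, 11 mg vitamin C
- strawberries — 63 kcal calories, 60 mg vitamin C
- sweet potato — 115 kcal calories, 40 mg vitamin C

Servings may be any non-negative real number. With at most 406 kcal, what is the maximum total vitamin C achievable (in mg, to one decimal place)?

Vitamin C per kcal: strawberries 0.9524, sweet potato 0.3478, banana 0.09565.
With no serving limits, spend the whole calories allowance on strawberries: 406 kcal / 63 kcal × 60 mg = 386.7 mg.

386.7 mg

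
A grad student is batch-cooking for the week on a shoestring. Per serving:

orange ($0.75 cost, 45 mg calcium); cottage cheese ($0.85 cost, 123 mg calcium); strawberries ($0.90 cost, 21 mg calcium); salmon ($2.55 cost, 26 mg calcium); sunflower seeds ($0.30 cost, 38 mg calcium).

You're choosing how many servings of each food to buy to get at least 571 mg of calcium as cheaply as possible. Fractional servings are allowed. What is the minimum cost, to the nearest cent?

$3.95

Cost per mg of calcium: cottage cheese $0.0069, sunflower seeds $0.0079, orange $0.0167, strawberries $0.0429, salmon $0.0981.
With no serving limits, use only cottage cheese: 571 mg / 123 mg = 4.642 servings × $0.85 = $3.95.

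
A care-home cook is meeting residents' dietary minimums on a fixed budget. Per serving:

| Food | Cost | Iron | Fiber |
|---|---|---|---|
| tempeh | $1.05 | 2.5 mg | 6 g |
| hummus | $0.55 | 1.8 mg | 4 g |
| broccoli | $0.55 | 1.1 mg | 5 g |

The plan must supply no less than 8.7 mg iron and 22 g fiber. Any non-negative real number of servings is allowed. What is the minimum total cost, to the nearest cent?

The cheapest plan sits at a corner of the feasible region — with two constraints it uses at most two foods.
tempeh only: max(8.7/2.5, 22/6) = 3.667 servings → $3.85.
hummus only: max(8.7/1.8, 22/4) = 5.5 servings → $3.02.
broccoli only: max(8.7/1.1, 22/5) = 7.909 servings → $4.35.
tempeh + hummus: the both-tight solution has a negative serving — not a feasible corner.
tempeh + broccoli with both tight: 3.271 servings and 0.4746 servings → $3.70.
hummus + broccoli with both tight: 4.196 servings and 1.043 servings → $2.88.
Cheapest feasible corner: $2.88.

$2.88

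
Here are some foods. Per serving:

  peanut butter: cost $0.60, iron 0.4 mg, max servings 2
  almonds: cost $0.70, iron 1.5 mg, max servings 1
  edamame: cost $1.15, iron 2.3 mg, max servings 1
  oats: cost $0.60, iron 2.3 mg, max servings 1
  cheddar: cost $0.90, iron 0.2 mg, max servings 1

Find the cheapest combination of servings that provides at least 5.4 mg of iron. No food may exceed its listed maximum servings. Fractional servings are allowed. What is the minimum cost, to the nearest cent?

$2.10

Cost per mg of iron: oats $0.2609, almonds $0.4667, edamame $0.5000, peanut butter $1.5000, cheddar $4.5000.
Take 1 serving of oats: +2.3 mg iron for $0.60 (total $0.60, still need 3.1 mg).
Take 1 serving of almonds: +1.5 mg iron for $0.70 (total $1.30, still need 1.6 mg).
Take 0.6957 servings of edamame: +1.6 mg iron for $0.80 (total $2.10, still need 0.0 mg).
Greedy by cheapest-per-mg is optimal for a single linear constraint, so the minimum cost is $2.10.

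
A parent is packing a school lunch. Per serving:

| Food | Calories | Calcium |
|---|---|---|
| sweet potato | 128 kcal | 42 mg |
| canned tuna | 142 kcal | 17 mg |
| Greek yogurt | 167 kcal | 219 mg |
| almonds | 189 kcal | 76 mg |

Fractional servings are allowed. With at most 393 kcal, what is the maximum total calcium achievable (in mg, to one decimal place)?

Calcium per kcal: Greek yogurt 1.311, almonds 0.4021, sweet potato 0.3281, canned tuna 0.1197.
With no serving limits, spend the whole calories allowance on Greek yogurt: 393 kcal / 167 kcal × 219 mg = 515.4 mg.

515.4 mg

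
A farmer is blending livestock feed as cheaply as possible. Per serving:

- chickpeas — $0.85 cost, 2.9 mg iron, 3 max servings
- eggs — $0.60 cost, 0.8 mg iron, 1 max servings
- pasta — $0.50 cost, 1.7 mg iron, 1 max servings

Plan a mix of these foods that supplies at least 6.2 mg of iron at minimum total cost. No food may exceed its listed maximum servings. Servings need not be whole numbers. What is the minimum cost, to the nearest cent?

Cost per mg of iron: chickpeas $0.2931, pasta $0.2941, eggs $0.7500.
Take 2.138 servings of chickpeas: +6.2 mg iron for $1.82 (total $1.82, still need 0.0 mg).
Greedy by cheapest-per-mg is optimal for a single linear constraint, so the minimum cost is $1.82.

$1.82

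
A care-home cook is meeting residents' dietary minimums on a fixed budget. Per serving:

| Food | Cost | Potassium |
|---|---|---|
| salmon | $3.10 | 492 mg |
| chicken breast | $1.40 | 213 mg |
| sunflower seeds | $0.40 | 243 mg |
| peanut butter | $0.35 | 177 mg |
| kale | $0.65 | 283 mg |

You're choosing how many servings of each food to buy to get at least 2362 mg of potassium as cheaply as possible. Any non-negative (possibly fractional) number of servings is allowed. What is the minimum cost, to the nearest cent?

Cost per mg of potassium: sunflower seeds $0.0016, peanut butter $0.0020, kale $0.0023, salmon $0.0063, chicken breast $0.0066.
With no serving limits, use only sunflower seeds: 2362 mg / 243 mg = 9.72 servings × $0.40 = $3.89.

$3.89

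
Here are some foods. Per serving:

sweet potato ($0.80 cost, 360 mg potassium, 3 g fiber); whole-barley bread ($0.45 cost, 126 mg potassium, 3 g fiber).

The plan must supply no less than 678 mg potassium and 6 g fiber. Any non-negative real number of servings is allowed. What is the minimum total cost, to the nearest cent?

This is a tiny linear program; its minimum lies at a vertex of the feasible set. List the vertices and price them.
sweet potato only: max(678/360, 6/3) = 2 servings → $1.60.
whole-barley bread only: max(678/126, 6/3) = 5.381 servings → $2.42.
sweet potato + whole-barley bread with both tight: 1.821 servings and 0.1795 servings → $1.54.
The minimum over all feasible corners is $1.54.

$1.54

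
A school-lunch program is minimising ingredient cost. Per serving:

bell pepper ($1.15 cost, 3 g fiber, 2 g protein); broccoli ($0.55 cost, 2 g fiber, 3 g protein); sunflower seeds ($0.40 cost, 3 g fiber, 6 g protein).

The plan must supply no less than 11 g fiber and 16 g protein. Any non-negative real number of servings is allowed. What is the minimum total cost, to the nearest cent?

$1.47

bell pepper only: max(11/3, 16/2) = 8 servings → $9.20.
broccoli only: max(11/2, 16/3) = 5.5 servings → $3.02.
sunflower seeds only: max(11/3, 16/6) = 3.667 servings → $1.47.
bell pepper + broccoli with both tight: 0.2 servings and 5.2 servings → $3.09.
bell pepper + sunflower seeds with both tight: 1.5 servings and 2.167 servings → $2.59.
broccoli + sunflower seeds: intersection lies outside the first quadrant.
Cheapest feasible corner: $1.47.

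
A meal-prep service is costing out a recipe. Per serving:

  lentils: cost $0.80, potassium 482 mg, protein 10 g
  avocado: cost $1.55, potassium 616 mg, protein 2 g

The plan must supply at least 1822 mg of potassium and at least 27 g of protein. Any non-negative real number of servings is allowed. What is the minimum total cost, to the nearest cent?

$3.02

Minimising a linear cost over {potassium ≥ 1822, protein ≥ 27, servings ≥ 0} — the optimum is at a vertex, using one or two foods.
lentils only: max(1822/482, 27/10) = 3.78 servings → $3.02.
avocado only: max(1822/616, 27/2) = 13.5 servings → $20.93.
lentils + avocado with both tight: 2.5 servings and 1.002 servings → $3.55.
Cheapest feasible corner: $3.02.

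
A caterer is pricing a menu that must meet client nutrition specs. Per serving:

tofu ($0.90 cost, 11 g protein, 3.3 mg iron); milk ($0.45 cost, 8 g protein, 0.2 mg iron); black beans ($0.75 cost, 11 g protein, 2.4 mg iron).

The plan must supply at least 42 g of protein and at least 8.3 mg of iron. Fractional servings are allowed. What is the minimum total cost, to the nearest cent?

This is a tiny linear program; its minimum lies at a vertex of the feasible set. List the vertices and price them.
tofu only: max(42/11, 8.3/3.3) = 3.818 servings → $3.44.
milk only: max(42/8, 8.3/0.2) = 41.5 servings → $18.68.
black beans only: max(42/11, 8.3/2.4) = 3.818 servings → $2.86.
tofu + milk with both tight: 2.397 servings and 1.955 servings → $3.04.
tofu + black beans: intersection lies outside the first quadrant.
milk + black beans with both tight: 0.5588 servings and 3.412 servings → $2.81.
The minimum over all feasible corners is $2.81.

$2.81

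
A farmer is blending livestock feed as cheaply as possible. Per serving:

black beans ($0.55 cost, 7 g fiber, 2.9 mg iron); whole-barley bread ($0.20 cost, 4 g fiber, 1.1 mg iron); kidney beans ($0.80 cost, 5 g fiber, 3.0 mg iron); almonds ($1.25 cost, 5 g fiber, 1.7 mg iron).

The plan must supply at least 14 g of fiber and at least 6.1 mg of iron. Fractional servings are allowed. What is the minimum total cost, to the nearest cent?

black beans only: max(14/7, 6.1/2.9) = 2.103 servings → $1.16.
whole-barley bread only: max(14/4, 6.1/1.1) = 5.545 servings → $1.11.
kidney beans only: max(14/5, 6.1/3.0) = 2.8 servings → $2.24.
almonds only: max(14/5, 6.1/1.7) = 3.588 servings → $4.49.
black beans + whole-barley bread: the both-tight solution has a negative serving — not a feasible corner.
black beans + kidney beans with both tight: 1.769 servings and 0.3231 servings → $1.23.
black beans + almonds with both targets exact would need a negative amount; discard.
whole-barley bread + kidney beans with both tight: 1.769 servings and 1.385 servings → $1.46.
whole-barley bread + almonds: the both-tight solution has a negative serving — not a feasible corner.
kidney beans + almonds with both tight: 1.031 servings and 1.769 servings → $3.04.
Cheapest feasible corner: $1.11.

$1.11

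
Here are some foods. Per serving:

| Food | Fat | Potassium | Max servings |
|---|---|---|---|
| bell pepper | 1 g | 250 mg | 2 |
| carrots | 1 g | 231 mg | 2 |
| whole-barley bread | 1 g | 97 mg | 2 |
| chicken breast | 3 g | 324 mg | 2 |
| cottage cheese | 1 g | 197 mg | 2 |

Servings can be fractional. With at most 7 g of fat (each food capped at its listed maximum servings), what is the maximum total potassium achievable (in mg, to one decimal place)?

1464.0 mg

Potassium per g fat: bell pepper 250, carrots 231, cottage cheese 197, chicken breast 108, whole-barley bread 97.
Take 2 servings of bell pepper: uses 2 g fat, +500.0 mg potassium (running total 500.0 mg).
Take 2 servings of carrots: uses 2 g fat, +462.0 mg potassium (running total 962.0 mg).
Take 2 servings of cottage cheese: uses 2 g fat, +394.0 mg potassium (running total 1356.0 mg).
Take 0.3333 servings of chicken breast: uses 1 g fat, +108.0 mg potassium (running total 1464.0 mg).
Greedy by best ratio exhausts the fat allowance optimally: 1464.0 mg.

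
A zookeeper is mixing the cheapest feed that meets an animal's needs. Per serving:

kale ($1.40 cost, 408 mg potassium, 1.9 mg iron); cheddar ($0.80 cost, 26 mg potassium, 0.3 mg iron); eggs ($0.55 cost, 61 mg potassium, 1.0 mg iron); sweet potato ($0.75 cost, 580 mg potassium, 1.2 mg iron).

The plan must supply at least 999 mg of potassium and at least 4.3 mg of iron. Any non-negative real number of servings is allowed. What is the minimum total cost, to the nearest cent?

The cheapest plan sits at a corner of the feasible region — with two constraints it uses at most two foods.
kale only: max(999/408, 4.3/1.9) = 2.449 servings → $3.43.
cheddar only: max(999/26, 4.3/0.3) = 38.42 servings → $30.74.
eggs only: max(999/61, 4.3/1.0) = 16.38 servings → $9.01.
sweet potato only: max(999/580, 4.3/1.2) = 3.583 servings → $2.69.
kale + cheddar: intersection lies outside the first quadrant.
kale + eggs: the both-tight solution has a negative serving — not a feasible corner.
kale + sweet potato with both tight: 2.115 servings and 0.2347 servings → $3.14.
cheddar + eggs: the both-tight solution has a negative serving — not a feasible corner.
cheddar + sweet potato with both tight: 9.07 servings and 1.316 servings → $8.24.
eggs + sweet potato with both tight: 2.556 servings and 1.454 servings → $2.50.
So the least-cost plan costs $2.50.

$2.50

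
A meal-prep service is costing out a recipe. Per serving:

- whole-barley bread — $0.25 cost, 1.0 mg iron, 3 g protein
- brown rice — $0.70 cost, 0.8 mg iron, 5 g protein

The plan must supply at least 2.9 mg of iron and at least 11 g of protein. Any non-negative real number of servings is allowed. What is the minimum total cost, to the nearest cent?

$0.92

whole-barley bread only: max(2.9/1.0, 11/3) = 3.667 servings → $0.92.
brown rice only: max(2.9/0.8, 11/5) = 3.625 servings → $2.54.
whole-barley bread + brown rice with both tight: 2.192 servings and 0.8846 servings → $1.17.
Cheapest feasible corner: $0.92.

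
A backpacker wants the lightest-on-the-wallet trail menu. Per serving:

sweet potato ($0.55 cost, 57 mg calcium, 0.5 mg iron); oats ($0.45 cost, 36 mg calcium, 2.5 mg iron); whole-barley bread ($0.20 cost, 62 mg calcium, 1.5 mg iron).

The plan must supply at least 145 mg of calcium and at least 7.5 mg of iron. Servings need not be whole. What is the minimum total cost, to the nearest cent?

$1.00

With two linear requirements the optimum uses one or two foods; enumerate the corners.
sweet potato only: max(145/57, 7.5/0.5) = 15 servings → $8.25.
oats only: max(145/36, 7.5/2.5) = 4.028 servings → $1.81.
whole-barley bread only: max(145/62, 7.5/1.5) = 5 servings → $1.00.
sweet potato + oats with both tight: 0.743 servings and 2.851 servings → $1.69.
sweet potato + whole-barley bread: intersection lies outside the first quadrant.
oats + whole-barley bread with both tight: 2.45 servings and 0.9158 servings → $1.29.
So the least-cost plan costs $1.00.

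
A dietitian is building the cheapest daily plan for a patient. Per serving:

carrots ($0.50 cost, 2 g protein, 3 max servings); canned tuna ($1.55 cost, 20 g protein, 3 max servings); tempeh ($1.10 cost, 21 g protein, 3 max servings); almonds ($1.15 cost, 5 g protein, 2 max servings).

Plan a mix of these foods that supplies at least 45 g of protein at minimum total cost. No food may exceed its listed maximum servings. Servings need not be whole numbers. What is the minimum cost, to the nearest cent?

Cost per g of protein: tempeh $0.0524, canned tuna $0.0775, almonds $0.2300, carrots $0.2500.
Take 2.143 servings of tempeh: +45.0 g protein for $2.36 (total $2.36, still need 0.0 g).
Greedy by cheapest-per-g is optimal for a single linear constraint, so the minimum cost is $2.36.

$2.36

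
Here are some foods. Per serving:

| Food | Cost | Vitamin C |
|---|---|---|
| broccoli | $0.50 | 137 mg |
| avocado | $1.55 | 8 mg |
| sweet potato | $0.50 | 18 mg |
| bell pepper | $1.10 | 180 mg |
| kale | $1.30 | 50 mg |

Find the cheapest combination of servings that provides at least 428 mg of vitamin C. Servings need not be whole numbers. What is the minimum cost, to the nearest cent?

Cost per mg of vitamin C: broccoli $0.0036, bell pepper $0.0061, kale $0.0260, sweet potato $0.0278, avocado $0.1938.
With no serving limits, use only broccoli: 428 mg / 137 mg = 3.124 servings × $0.50 = $1.56.

$1.56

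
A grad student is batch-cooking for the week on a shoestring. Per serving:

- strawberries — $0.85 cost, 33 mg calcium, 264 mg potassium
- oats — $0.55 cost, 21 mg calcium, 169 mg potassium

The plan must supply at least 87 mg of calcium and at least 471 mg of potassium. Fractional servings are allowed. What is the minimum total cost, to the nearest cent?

$2.24

strawberries only: max(87/33, 471/264) = 2.636 servings → $2.24.
oats only: max(87/21, 471/169) = 4.143 servings → $2.28.
strawberries + oats: the both-tight solution has a negative serving — not a feasible corner.
The minimum over all feasible corners is $2.24.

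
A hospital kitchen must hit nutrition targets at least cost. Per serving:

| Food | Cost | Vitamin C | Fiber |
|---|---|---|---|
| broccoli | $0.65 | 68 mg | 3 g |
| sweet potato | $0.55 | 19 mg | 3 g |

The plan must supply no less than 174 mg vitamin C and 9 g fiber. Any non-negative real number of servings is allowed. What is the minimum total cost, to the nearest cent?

At the optimum either one food covers both requirements or two foods hit both targets exactly; no other combination can be cheaper.
broccoli only: max(174/68, 9/3) = 3 servings → $1.95.
sweet potato only: max(174/19, 9/3) = 9.158 servings → $5.04.
broccoli + sweet potato with both tight: 2.388 servings and 0.6122 servings → $1.89.
So the least-cost plan costs $1.89.

$1.89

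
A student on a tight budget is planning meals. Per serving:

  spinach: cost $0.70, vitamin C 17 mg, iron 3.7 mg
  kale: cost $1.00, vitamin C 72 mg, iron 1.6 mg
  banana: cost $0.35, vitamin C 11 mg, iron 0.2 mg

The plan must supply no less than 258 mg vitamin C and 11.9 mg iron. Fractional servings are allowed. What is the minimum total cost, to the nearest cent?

$4.44

The cheapest plan sits at a corner of the feasible region — with two constraints it uses at most two foods.
spinach only: max(258/17, 11.9/3.7) = 15.18 servings → $10.62.
kale only: max(258/72, 11.9/1.6) = 7.438 servings → $7.44.
banana only: max(258/11, 11.9/0.2) = 59.5 servings → $20.82.
spinach + kale with both tight: 1.856 servings and 3.145 servings → $4.44.
spinach + banana with both tight: 2.126 servings and 20.17 servings → $8.55.
kale + banana: intersection lies outside the first quadrant.
Cheapest feasible corner: $4.44.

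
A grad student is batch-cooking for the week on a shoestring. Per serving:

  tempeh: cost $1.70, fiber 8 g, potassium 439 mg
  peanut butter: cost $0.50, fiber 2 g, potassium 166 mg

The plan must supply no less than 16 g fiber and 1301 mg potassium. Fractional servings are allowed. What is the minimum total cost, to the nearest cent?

$3.96

Minimising a linear cost over {fiber ≥ 16, potassium ≥ 1301, servings ≥ 0} — the optimum is at a vertex, using one or two foods.
tempeh only: max(16/8, 1301/439) = 2.964 servings → $5.04.
peanut butter only: max(16/2, 1301/166) = 8 servings → $4.00.
tempeh + peanut butter with both tight: 0.12 servings and 7.52 servings → $3.96.
So the least-cost plan costs $3.96.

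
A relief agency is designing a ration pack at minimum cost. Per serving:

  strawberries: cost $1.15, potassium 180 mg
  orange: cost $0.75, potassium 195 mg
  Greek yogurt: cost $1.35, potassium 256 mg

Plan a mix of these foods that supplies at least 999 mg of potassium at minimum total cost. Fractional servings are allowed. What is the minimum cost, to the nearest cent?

$3.84

Cost per mg of potassium: orange $0.0038, Greek yogurt $0.0053, strawberries $0.0064.
With no serving limits, use only orange: 999 mg / 195 mg = 5.123 servings × $0.75 = $3.84.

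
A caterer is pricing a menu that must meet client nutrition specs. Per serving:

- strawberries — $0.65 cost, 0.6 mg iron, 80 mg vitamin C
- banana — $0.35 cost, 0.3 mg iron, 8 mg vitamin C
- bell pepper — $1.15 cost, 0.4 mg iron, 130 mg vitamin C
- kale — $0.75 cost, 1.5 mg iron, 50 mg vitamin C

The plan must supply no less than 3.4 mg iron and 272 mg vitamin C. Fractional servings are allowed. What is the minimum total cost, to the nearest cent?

$2.63

With two linear requirements the optimum uses one or two foods; enumerate the corners.
strawberries only: max(3.4/0.6, 272/80) = 5.667 servings → $3.68.
banana only: max(3.4/0.3, 272/8) = 34 servings → $11.90.
bell pepper only: max(3.4/0.4, 272/130) = 8.5 servings → $9.78.
kale only: max(3.4/1.5, 272/50) = 5.44 servings → $4.08.
strawberries + banana with both tight: 2.833 servings and 5.667 servings → $3.83.
strawberries + bell pepper: the both-tight solution has a negative serving — not a feasible corner.
strawberries + kale with both tight: 2.644 servings and 1.209 servings → $2.63.
banana + bell pepper with both tight: 9.307 servings and 1.52 servings → $5.01.
banana + kale: the both-tight solution has a negative serving — not a feasible corner.
bell pepper + kale with both tight: 1.36 servings and 1.904 servings → $2.99.
The minimum over all feasible corners is $2.63.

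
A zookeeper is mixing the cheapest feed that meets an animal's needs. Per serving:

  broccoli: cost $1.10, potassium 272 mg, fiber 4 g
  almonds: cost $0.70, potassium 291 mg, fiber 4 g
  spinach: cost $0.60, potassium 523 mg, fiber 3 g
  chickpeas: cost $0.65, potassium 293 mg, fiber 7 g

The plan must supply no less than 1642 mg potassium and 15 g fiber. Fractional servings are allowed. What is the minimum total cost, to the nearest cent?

broccoli only: max(1642/272, 15/4) = 6.037 servings → $6.64.
almonds only: max(1642/291, 15/4) = 5.643 servings → $3.95.
spinach only: max(1642/523, 15/3) = 5 servings → $3.00.
chickpeas only: max(1642/293, 15/7) = 5.604 servings → $3.64.
broccoli + almonds: the both-tight solution has a negative serving — not a feasible corner.
broccoli + spinach with both tight: 2.288 servings and 1.95 servings → $3.69.
broccoli + chickpeas: intersection lies outside the first quadrant.
almonds + spinach with both tight: 2.395 servings and 1.807 servings → $2.76.
almonds + chickpeas: the both-tight solution has a negative serving — not a feasible corner.
spinach + chickpeas with both tight: 2.552 servings and 1.049 servings → $2.21.
The minimum over all feasible corners is $2.21.

$2.21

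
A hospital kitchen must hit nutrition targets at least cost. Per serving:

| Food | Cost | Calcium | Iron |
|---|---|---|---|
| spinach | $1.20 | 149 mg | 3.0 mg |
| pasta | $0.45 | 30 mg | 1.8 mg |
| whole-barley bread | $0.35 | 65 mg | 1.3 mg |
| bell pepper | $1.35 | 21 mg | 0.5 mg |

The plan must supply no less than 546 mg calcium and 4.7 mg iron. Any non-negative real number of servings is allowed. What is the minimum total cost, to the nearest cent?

$2.94

At the optimum either one food covers both requirements or two foods hit both targets exactly; no other combination can be cheaper.
spinach only: max(546/149, 4.7/3.0) = 3.664 servings → $4.40.
pasta only: max(546/30, 4.7/1.8) = 18.2 servings → $8.19.
whole-barley bread only: max(546/65, 4.7/1.3) = 8.4 servings → $2.94.
bell pepper only: max(546/21, 4.7/0.5) = 26 servings → $35.10.
spinach + pasta: the both-tight solution has a negative serving — not a feasible corner.
spinach + whole-barley bread: the both-tight solution has a negative serving — not a feasible corner.
spinach + bell pepper: intersection lies outside the first quadrant.
pasta + whole-barley bread: intersection lies outside the first quadrant.
pasta + bell pepper: the both-tight solution has a negative serving — not a feasible corner.
whole-barley bread + bell pepper with both targets exact would need a negative amount; discard.
The minimum over all feasible corners is $2.94.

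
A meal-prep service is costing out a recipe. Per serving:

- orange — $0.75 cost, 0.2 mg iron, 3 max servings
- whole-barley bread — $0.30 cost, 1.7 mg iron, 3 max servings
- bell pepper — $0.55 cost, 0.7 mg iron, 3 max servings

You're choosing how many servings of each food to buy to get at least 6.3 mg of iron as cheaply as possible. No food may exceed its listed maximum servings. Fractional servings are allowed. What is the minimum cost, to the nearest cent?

Cost per mg of iron: whole-barley bread $0.1765, bell pepper $0.7857, orange $3.7500.
Take 3 servings of whole-barley bread: +5.1 mg iron for $0.90 (total $0.90, still need 1.2 mg).
Take 1.714 servings of bell pepper: +1.2 mg iron for $0.94 (total $1.84, still need 0.0 mg).
Filling from the cheapest source first is optimal under one linear minimum: $1.84.

$1.84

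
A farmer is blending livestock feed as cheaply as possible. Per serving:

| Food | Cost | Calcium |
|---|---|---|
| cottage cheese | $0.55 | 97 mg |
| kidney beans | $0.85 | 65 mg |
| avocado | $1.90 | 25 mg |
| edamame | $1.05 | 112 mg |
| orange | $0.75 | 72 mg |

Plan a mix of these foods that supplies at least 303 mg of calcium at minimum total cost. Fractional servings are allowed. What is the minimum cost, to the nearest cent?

Cost per mg of calcium: cottage cheese $0.0057, edamame $0.0094, orange $0.0104, kidney beans $0.0131, avocado $0.0760.
With no serving limits, use only cottage cheese: 303 mg / 97 mg = 3.124 servings × $0.55 = $1.72.

$1.72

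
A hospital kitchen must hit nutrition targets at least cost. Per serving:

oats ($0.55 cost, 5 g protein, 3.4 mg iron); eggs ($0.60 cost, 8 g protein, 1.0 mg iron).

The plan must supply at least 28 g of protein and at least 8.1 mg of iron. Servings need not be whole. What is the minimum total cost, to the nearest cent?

$2.39

oats only: max(28/5, 8.1/3.4) = 5.6 servings → $3.08.
eggs only: max(28/8, 8.1/1.0) = 8.1 servings → $4.86.
oats + eggs with both tight: 1.658 servings and 2.464 servings → $2.39.
The minimum over all feasible corners is $2.39.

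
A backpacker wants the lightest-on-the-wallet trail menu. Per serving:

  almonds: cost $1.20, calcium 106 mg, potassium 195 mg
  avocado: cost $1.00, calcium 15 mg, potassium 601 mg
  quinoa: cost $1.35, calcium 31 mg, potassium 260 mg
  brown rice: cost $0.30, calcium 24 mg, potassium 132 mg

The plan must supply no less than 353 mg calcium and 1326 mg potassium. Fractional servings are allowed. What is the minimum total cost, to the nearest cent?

$4.21

Minimising a linear cost over {calcium ≥ 353, potassium ≥ 1326, servings ≥ 0} — the optimum is at a vertex, using one or two foods.
almonds only: max(353/106, 1326/195) = 6.8 servings → $8.16.
avocado only: max(353/15, 1326/601) = 23.53 servings → $23.53.
quinoa only: max(353/31, 1326/260) = 11.39 servings → $15.37.
brown rice only: max(353/24, 1326/132) = 14.71 servings → $4.41.
almonds + avocado with both tight: 3.163 servings and 1.18 servings → $4.98.
almonds + quinoa with both tight: 2.355 servings and 3.334 servings → $7.33.
almonds + brown rice with both tight: 1.586 servings and 7.702 servings → $4.21.
avocado + quinoa: intersection lies outside the first quadrant.
avocado + brown rice: intersection lies outside the first quadrant.
quinoa + brown rice: intersection lies outside the first quadrant.
So the least-cost plan costs $4.21.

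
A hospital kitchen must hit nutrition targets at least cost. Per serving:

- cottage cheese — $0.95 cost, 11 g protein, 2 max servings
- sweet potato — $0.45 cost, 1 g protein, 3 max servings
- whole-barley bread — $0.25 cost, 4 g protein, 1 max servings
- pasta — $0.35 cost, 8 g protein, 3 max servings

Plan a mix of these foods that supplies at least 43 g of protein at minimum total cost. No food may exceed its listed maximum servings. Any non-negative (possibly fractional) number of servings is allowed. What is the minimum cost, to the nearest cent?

$2.60

Cost per g of protein: pasta $0.0437, whole-barley bread $0.0625, cottage cheese $0.0864, sweet potato $0.4500.
Take 3 servings of pasta: +24.0 g protein for $1.05 (total $1.05, still need 19.0 g).
Take 1 serving of whole-barley bread: +4.0 g protein for $0.25 (total $1.30, still need 15.0 g).
Take 1.364 servings of cottage cheese: +15.0 g protein for $1.30 (total $2.60, still need 0.0 g).
Filling from the cheapest source first is optimal under one linear minimum: $2.60.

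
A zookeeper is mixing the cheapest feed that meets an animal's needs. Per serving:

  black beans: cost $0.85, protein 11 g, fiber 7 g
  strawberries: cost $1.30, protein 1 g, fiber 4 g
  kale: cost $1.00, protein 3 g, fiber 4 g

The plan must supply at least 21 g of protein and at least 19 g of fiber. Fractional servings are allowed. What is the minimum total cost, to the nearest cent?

Minimising a linear cost over {protein ≥ 21, fiber ≥ 19, servings ≥ 0} — the optimum is at a vertex, using one or two foods.
black beans only: max(21/11, 19/7) = 2.714 servings → $2.31.
strawberries only: max(21/1, 19/4) = 21 servings → $27.30.
kale only: max(21/3, 19/4) = 7 servings → $7.00.
black beans + strawberries with both tight: 1.757 servings and 1.676 servings → $3.67.
black beans + kale with both tight: 1.174 servings and 2.696 servings → $3.69.
strawberries + kale: intersection lies outside the first quadrant.
So the least-cost plan costs $2.31.

$2.31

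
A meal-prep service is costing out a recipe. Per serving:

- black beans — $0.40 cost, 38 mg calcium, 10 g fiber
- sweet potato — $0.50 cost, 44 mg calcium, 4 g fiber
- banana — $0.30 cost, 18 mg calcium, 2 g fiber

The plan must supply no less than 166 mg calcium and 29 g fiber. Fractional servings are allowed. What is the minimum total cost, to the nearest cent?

The cheapest plan sits at a corner of the feasible region — with two constraints it uses at most two foods.
black beans only: max(166/38, 29/10) = 4.368 servings → $1.75.
sweet potato only: max(166/44, 29/4) = 7.25 servings → $3.62.
banana only: max(166/18, 29/2) = 14.5 servings → $4.35.
black beans + sweet potato with both tight: 2.125 servings and 1.938 servings → $1.82.
black beans + banana with both tight: 1.827 servings and 5.365 servings → $2.34.
sweet potato + banana: the both-tight solution has a negative serving — not a feasible corner.
The minimum over all feasible corners is $1.75.

$1.75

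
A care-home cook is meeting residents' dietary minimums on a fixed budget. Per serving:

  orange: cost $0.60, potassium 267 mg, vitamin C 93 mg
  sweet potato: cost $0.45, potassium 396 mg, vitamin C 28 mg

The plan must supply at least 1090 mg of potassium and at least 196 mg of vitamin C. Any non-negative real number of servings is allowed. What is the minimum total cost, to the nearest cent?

Two binding constraints pin down two serving amounts, so the optimal mix uses at most two foods. The candidates are each food alone (scaled to the tighter of potassium/vitamin C) and each pair with both constraints tight.
orange only: max(1090/267, 196/93) = 4.082 servings → $2.45.
sweet potato only: max(1090/396, 196/28) = 7 servings → $3.15.
orange + sweet potato with both tight: 1.605 servings and 1.671 servings → $1.71.
So the least-cost plan costs $1.71.

$1.71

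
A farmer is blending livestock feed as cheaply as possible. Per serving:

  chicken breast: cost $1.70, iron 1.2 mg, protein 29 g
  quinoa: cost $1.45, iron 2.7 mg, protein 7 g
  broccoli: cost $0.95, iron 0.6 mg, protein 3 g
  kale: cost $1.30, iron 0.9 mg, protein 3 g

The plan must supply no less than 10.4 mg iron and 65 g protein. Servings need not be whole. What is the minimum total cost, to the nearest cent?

$7.14

This is a tiny linear program; its minimum lies at a vertex of the feasible set. List the vertices and price them.
chicken breast only: max(10.4/1.2, 65/29) = 8.667 servings → $14.73.
quinoa only: max(10.4/2.7, 65/7) = 9.286 servings → $13.46.
broccoli only: max(10.4/0.6, 65/3) = 21.67 servings → $20.58.
kale only: max(10.4/0.9, 65/3) = 21.67 servings → $28.17.
chicken breast + quinoa with both tight: 1.469 servings and 3.199 servings → $7.14.
chicken breast + broccoli with both tight: 0.5652 servings and 16.2 servings → $16.35.
chicken breast + kale with both tight: 1.213 servings and 9.938 servings → $14.98.
quinoa + broccoli: intersection lies outside the first quadrant.
quinoa + kale with both targets exact would need a negative amount; discard.
broccoli + kale: the both-tight solution has a negative serving — not a feasible corner.
The minimum over all feasible corners is $7.14.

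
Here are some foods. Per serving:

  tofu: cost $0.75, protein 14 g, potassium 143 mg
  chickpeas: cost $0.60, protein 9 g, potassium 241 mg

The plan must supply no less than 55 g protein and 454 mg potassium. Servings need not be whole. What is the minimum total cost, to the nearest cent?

$2.95

The cheapest plan sits at a corner of the feasible region — with two constraints it uses at most two foods.
tofu only: max(55/14, 454/143) = 3.929 servings → $2.95.
chickpeas only: max(55/9, 454/241) = 6.111 servings → $3.67.
tofu + chickpeas: the both-tight solution has a negative serving — not a feasible corner.
Cheapest feasible corner: $2.95.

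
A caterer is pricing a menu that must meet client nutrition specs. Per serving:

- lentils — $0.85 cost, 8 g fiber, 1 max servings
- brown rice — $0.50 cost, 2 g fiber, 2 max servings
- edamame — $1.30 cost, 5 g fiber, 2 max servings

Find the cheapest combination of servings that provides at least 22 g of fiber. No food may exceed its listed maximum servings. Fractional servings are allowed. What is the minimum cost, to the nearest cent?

Cost per g of fiber: lentils $0.1062, brown rice $0.2500, edamame $0.2600.
Take 1 serving of lentils: +8.0 g fiber for $0.85 (total $0.85, still need 14.0 g).
Take 2 servings of brown rice: +4.0 g fiber for $1.00 (total $1.85, still need 10.0 g).
Take 2 servings of edamame: +10.0 g fiber for $2.60 (total $4.45, still need 0.0 g).
Greedy by cheapest-per-g is optimal for a single linear constraint, so the minimum cost is $4.45.

$4.45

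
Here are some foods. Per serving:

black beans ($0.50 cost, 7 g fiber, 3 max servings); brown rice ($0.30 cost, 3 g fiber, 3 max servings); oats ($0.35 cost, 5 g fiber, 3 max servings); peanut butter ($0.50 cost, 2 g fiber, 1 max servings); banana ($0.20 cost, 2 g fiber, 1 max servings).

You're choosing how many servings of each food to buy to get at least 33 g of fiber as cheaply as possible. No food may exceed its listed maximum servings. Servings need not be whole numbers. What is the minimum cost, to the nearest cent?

$2.34

Cost per g of fiber: oats $0.0700, black beans $0.0714, brown rice $0.1000, banana $0.1000, peanut butter $0.2500.
Take 3 servings of oats: +15.0 g fiber for $1.05 (total $1.05, still need 18.0 g).
Take 2.571 servings of black beans: +18.0 g fiber for $1.29 (total $2.34, still need 0.0 g).
Greedy by cheapest-per-g is optimal for a single linear constraint, so the minimum cost is $2.34.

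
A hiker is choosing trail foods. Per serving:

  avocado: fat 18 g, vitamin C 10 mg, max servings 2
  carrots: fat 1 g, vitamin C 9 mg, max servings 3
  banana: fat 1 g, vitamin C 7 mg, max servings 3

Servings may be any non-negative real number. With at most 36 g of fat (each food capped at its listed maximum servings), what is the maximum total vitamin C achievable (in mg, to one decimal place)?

Vitamin C per g fat: carrots 9, banana 7, avocado 0.5556.
Take 3 servings of carrots: uses 3 g fat, +27.0 mg vitamin C (running total 27.0 mg).
Take 3 servings of banana: uses 3 g fat, +21.0 mg vitamin C (running total 48.0 mg).
Take 1.667 servings of avocado: uses 30 g fat, +16.7 mg vitamin C (running total 64.7 mg).
Filling greedily by vitamin C-per-g fat is optimal for one linear limit, giving 64.7 mg.

64.7 mg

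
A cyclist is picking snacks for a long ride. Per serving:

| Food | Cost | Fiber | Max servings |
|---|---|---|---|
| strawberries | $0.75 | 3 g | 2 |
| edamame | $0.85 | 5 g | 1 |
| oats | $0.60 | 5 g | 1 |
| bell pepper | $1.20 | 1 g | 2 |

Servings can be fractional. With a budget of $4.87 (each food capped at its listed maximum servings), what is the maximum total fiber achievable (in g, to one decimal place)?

Fiber per dollar: oats 8.333, edamame 5.882, strawberries 4, bell pepper 0.8333.
Take 1 serving of oats: spends $0.60, +5.0 g fiber (running total 5.0 g).
Take 1 serving of edamame: spends $0.85, +5.0 g fiber (running total 10.0 g).
Take 2 servings of strawberries: spends $1.50, +6.0 g fiber (running total 16.0 g).
Take 1.6 servings of bell pepper: spends $1.92, +1.6 g fiber (running total 17.6 g).
Filling greedily by fiber-per-dollar is optimal for one linear limit, giving 17.6 g.

17.6 g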